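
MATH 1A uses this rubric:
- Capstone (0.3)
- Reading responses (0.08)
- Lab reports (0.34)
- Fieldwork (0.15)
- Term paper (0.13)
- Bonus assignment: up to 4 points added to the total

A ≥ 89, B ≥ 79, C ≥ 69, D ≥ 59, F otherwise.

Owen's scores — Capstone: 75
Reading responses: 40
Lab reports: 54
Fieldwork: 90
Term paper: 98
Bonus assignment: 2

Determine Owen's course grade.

C

Weighted total:
  Capstone 75 × 0.3 = 22.5
  Reading responses 40 × 0.08 = 3.2
  Lab reports 54 × 0.34 = 18.36
  Fieldwork 90 × 0.15 = 13.5
  Term paper 98 × 0.13 = 12.74
Sum = 70.3
Bonus assignment: 70.3 + 2 = 72.3
72.3 is ≥ 69 and < 79 → C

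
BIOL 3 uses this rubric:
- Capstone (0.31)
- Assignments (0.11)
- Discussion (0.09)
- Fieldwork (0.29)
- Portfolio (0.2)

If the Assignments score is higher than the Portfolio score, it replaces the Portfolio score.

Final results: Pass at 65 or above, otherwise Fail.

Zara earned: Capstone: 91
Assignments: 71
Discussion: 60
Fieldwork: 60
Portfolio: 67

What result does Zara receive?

Pass

Assignments (71) > Portfolio (67), so Portfolio counts as 71.
Weighted total:
  Capstone 91 × 0.31 = 28.21
  Assignments 71 × 0.11 = 7.81
  Discussion 60 × 0.09 = 5.4
  Fieldwork 60 × 0.29 = 17.4
  Portfolio 71 × 0.2 = 14.2
Sum = 73.02
73.02 ≥ 65 → Pass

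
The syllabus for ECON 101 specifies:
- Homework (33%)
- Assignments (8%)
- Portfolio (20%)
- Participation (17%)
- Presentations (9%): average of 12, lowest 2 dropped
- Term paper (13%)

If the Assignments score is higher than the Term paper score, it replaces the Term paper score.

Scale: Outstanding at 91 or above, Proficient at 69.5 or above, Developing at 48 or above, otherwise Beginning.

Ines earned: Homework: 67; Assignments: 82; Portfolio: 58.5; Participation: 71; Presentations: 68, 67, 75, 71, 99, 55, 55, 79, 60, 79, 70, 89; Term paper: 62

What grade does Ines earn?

Proficient

Presentations: drop 55, 55 → average of remaining 10 = 757/10 = 75.7
Assignments (82) > Term paper (62), so Term paper counts as 82.
Weighted total:
  Homework 67 × 0.33 = 22.11
  Assignments 82 × 0.08 = 6.56
  Portfolio 58.5 × 0.2 = 11.7
  Participation 71 × 0.17 = 12.07
  Presentations 75.7 × 0.09 = 6.813
  Term paper 82 × 0.13 = 10.66
Sum = 69.913
69.913 is ≥ 69.5 and < 91 → Proficient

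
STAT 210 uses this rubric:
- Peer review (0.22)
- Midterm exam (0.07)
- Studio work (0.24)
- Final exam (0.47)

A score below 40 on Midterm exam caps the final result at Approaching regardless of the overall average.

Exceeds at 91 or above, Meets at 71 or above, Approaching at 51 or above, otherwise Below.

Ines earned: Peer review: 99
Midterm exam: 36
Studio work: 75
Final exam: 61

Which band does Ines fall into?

Approaching

Midterm exam score 36 < 40: minimum not met.
Weighted total:
  Peer review 99 × 0.22 = 21.78
  Midterm exam 36 × 0.07 = 2.52
  Studio work 75 × 0.24 = 18
  Final exam 61 × 0.47 = 28.67
Sum = 70.97
70.97 would be Approaching; cap at Approaching applies → Approaching.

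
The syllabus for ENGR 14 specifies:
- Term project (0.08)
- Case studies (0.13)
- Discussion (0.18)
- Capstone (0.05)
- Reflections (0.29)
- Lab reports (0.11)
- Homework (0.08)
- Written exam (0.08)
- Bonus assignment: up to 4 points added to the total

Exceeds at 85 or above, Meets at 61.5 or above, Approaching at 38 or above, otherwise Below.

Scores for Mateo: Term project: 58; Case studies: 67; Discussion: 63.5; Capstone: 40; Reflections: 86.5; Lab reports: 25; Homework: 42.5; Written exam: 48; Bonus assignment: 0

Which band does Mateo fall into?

Meets

Weighted total:
  Term project 58 × 0.08 = 4.64
  Case studies 67 × 0.13 = 8.71
  Discussion 63.5 × 0.18 = 11.43
  Capstone 40 × 0.05 = 2
  Reflections 86.5 × 0.29 = 25.085
  Lab reports 25 × 0.11 = 2.75
  Homework 42.5 × 0.08 = 3.4
  Written exam 48 × 0.08 = 3.84
Sum = 61.855
Bonus assignment: 61.855 + 0 = 61.855
61.855 is ≥ 61.5 and < 85 → Meets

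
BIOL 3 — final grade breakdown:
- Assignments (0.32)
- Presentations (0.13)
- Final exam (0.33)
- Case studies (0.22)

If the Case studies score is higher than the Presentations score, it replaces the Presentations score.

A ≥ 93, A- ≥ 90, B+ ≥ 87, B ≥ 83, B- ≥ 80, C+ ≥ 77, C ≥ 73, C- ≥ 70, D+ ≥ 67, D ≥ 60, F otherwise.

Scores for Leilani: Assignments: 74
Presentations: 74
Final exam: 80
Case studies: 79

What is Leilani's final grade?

C+

Case studies (79) > Presentations (74), so Presentations counts as 79.
Weighted total:
  Assignments 74 × 0.32 = 23.68
  Presentations 79 × 0.13 = 10.27
  Final exam 80 × 0.33 = 26.4
  Case studies 79 × 0.22 = 17.38
Sum = 77.73
77.73 is ≥ 77 and < 80 → C+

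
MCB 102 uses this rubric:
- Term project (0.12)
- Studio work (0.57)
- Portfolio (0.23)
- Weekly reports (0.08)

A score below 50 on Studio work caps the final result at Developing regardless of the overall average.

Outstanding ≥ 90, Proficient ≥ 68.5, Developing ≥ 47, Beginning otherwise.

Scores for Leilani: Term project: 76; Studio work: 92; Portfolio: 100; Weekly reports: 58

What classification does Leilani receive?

Proficient

Studio work score 92 ≥ 50: minimum met.
Weighted total:
  Term project 76 × 0.12 = 9.12
  Studio work 92 × 0.57 = 52.44
  Portfolio 100 × 0.23 = 23
  Weekly reports 58 × 0.08 = 4.64
Sum = 89.2
89.2 is ≥ 68.5 and < 90 → Proficient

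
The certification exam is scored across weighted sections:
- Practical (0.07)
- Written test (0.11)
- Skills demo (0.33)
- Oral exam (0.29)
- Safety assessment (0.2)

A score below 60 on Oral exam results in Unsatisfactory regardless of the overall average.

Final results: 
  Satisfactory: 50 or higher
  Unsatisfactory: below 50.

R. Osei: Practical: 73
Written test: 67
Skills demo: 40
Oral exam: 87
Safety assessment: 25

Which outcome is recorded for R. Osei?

Oral exam score 87 ≥ 60: minimum met.
Weighted total:
  Practical 73 × 0.07 = 5.11
  Written test 67 × 0.11 = 7.37
  Skills demo 40 × 0.33 = 13.2
  Oral exam 87 × 0.29 = 25.23
  Safety assessment 25 × 0.2 = 5
Sum = 55.91
55.91 ≥ 50 → Satisfactory

Satisfactory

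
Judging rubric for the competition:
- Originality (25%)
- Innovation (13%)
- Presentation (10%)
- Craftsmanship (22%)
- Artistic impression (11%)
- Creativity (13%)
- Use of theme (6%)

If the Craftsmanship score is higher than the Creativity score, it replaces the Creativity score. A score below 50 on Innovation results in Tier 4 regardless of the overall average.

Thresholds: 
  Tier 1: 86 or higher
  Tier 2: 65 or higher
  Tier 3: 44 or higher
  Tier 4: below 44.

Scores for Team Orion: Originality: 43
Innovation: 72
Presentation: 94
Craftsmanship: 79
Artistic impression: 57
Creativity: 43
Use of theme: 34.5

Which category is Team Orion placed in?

Craftsmanship (79) > Creativity (43), so Creativity counts as 79.
Innovation score 72 ≥ 50: minimum met.
Weighted total:
  Originality 43 × 0.25 = 10.75
  Innovation 72 × 0.13 = 9.36
  Presentation 94 × 0.1 = 9.4
  Craftsmanship 79 × 0.22 = 17.38
  Artistic impression 57 × 0.11 = 6.27
  Creativity 79 × 0.13 = 10.27
  Use of theme 34.5 × 0.06 = 2.07
Sum = 65.5
65.5 is ≥ 65 and < 86 → Tier 2

Tier 2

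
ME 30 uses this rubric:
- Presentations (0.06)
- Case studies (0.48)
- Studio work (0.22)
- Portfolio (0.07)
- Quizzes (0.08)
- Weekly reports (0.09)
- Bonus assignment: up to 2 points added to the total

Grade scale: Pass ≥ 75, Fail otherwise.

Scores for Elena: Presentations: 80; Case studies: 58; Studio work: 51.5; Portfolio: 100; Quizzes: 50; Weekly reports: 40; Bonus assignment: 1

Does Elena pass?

Weighted total:
  Presentations 80 × 0.06 = 4.8
  Case studies 58 × 0.48 = 27.84
  Studio work 51.5 × 0.22 = 11.33
  Portfolio 100 × 0.07 = 7
  Quizzes 50 × 0.08 = 4
  Weekly reports 40 × 0.09 = 3.6
Sum = 58.57
Bonus assignment: 58.57 + 1 = 59.57
59.57 < 75 → Fail

Fail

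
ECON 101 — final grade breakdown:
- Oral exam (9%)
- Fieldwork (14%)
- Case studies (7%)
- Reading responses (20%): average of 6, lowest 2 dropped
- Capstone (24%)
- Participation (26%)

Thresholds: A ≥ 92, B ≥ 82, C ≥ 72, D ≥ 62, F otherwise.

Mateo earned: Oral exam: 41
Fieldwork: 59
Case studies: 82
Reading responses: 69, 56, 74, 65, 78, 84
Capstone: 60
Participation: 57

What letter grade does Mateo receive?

D

Reading responses: drop 56, 65 → average of remaining 4 = 305/4 = 76.25
Weighted total:
  Oral exam 41 × 0.09 = 3.69
  Fieldwork 59 × 0.14 = 8.26
  Case studies 82 × 0.07 = 5.74
  Reading responses 76.25 × 0.2 = 15.25
  Capstone 60 × 0.24 = 14.4
  Participation 57 × 0.26 = 14.82
Sum = 62.16
62.16 is ≥ 62 and < 72 → D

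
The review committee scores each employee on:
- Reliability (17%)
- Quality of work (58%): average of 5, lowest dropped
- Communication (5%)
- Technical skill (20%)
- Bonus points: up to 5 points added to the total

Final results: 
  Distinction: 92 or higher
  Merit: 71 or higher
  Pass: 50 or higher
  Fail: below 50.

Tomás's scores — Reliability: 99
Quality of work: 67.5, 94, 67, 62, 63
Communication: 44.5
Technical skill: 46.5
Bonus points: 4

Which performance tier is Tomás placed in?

Quality of work: drop 62 → average of remaining 4 = 291.5/4 = 72.875
Weighted total:
  Reliability 99 × 0.17 = 16.83
  Quality of work 72.875 × 0.58 = 42.2675
  Communication 44.5 × 0.05 = 2.225
  Technical skill 46.5 × 0.2 = 9.3
Sum = 70.6225
Bonus points: 70.6225 + 4 = 74.6225
74.6225 is ≥ 71 and < 92 → Merit

Merit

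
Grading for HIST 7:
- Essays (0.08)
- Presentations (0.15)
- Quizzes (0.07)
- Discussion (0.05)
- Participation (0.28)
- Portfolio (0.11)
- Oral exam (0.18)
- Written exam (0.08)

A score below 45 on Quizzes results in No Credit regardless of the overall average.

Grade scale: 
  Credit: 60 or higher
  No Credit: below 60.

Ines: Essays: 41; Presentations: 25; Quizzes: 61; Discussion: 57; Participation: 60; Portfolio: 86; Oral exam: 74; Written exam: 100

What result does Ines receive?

Credit

Quizzes score 61 ≥ 45: minimum met.
Weighted total:
  Essays 41 × 0.08 = 3.28
  Presentations 25 × 0.15 = 3.75
  Quizzes 61 × 0.07 = 4.27
  Discussion 57 × 0.05 = 2.85
  Participation 60 × 0.28 = 16.8
  Portfolio 86 × 0.11 = 9.46
  Oral exam 74 × 0.18 = 13.32
  Written exam 100 × 0.08 = 8
Sum = 61.73
61.73 ≥ 60 → Credit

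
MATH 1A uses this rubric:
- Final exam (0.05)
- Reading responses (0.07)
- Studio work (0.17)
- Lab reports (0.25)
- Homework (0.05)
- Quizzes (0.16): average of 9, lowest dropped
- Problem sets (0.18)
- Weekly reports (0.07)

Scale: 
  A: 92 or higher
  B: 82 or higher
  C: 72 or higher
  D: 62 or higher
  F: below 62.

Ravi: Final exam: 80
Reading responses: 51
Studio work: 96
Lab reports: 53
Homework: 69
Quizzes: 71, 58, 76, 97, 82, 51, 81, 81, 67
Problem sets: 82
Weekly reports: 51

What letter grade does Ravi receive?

Quizzes: drop 51 → average of remaining 8 = 613/8 = 76.625
Weighted total:
  Final exam 80 × 0.05 = 4
  Reading responses 51 × 0.07 = 3.57
  Studio work 96 × 0.17 = 16.32
  Lab reports 53 × 0.25 = 13.25
  Homework 69 × 0.05 = 3.45
  Quizzes 76.625 × 0.16 = 12.26
  Problem sets 82 × 0.18 = 14.76
  Weekly reports 51 × 0.07 = 3.57
Sum = 71.18
71.18 is ≥ 62 and < 72 → D

D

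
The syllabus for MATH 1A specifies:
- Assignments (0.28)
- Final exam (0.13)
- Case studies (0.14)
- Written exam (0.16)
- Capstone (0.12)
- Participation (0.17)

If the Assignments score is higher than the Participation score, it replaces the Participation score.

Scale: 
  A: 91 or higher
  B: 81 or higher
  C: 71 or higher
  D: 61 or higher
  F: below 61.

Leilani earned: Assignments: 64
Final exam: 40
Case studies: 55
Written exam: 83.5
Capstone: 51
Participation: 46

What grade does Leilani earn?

Assignments (64) > Participation (46), so Participation counts as 64.
Weighted total:
  Assignments 64 × 0.28 = 17.92
  Final exam 40 × 0.13 = 5.2
  Case studies 55 × 0.14 = 7.7
  Written exam 83.5 × 0.16 = 13.36
  Capstone 51 × 0.12 = 6.12
  Participation 64 × 0.17 = 10.88
Sum = 61.18
61.18 is ≥ 61 and < 71 → D

D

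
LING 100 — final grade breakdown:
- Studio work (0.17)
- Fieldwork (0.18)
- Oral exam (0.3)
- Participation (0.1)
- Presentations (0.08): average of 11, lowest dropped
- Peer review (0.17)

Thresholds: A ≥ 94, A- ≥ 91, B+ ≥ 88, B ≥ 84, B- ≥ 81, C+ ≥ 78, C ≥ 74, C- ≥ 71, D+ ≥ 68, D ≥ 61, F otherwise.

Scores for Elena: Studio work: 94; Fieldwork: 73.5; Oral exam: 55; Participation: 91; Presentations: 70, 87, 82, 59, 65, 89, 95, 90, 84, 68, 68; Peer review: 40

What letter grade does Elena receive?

D

Presentations: drop 59 → average of remaining 10 = 798/10 = 79.8
Weighted total:
  Studio work 94 × 0.17 = 15.98
  Fieldwork 73.5 × 0.18 = 13.23
  Oral exam 55 × 0.3 = 16.5
  Participation 91 × 0.1 = 9.1
  Presentations 79.8 × 0.08 = 6.384
  Peer review 40 × 0.17 = 6.8
Sum = 67.994
67.994 is ≥ 61 and < 68 → D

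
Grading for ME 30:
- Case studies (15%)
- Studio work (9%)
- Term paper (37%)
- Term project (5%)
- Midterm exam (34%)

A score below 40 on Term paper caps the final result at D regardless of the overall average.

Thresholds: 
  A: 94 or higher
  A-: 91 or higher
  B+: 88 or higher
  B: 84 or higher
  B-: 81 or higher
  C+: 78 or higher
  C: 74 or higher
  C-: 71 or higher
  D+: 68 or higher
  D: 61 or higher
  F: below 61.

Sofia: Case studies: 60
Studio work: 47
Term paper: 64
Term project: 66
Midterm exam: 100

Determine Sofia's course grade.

C

Term paper score 64 ≥ 40: minimum met.
Weighted total:
  Case studies 60 × 0.15 = 9
  Studio work 47 × 0.09 = 4.23
  Term paper 64 × 0.37 = 23.68
  Term project 66 × 0.05 = 3.3
  Midterm exam 100 × 0.34 = 34
Sum = 74.21
74.21 is ≥ 74 and < 78 → C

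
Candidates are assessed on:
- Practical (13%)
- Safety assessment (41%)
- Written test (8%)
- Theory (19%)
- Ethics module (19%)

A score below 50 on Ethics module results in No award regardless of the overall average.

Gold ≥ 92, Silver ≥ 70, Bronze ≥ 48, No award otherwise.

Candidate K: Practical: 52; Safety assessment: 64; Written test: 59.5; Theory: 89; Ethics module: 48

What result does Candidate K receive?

No award

Ethics module score 48 < 50: minimum not met.
Weighted total:
  Practical 52 × 0.13 = 6.76
  Safety assessment 64 × 0.41 = 26.24
  Written test 59.5 × 0.08 = 4.76
  Theory 89 × 0.19 = 16.91
  Ethics module 48 × 0.19 = 9.12
Sum = 63.79
Because the Ethics module minimum was not met, the result is No award.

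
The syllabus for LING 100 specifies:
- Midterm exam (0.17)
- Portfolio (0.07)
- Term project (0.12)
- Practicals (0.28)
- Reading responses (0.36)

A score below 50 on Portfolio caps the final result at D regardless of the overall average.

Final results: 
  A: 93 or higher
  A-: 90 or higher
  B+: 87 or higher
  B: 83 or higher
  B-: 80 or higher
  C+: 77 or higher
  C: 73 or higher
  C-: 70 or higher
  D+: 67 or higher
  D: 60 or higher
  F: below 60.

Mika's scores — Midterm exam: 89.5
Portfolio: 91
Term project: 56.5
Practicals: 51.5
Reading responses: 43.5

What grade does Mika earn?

F

Portfolio score 91 ≥ 50: minimum met.
Weighted total:
  Midterm exam 89.5 × 0.17 = 15.215
  Portfolio 91 × 0.07 = 6.37
  Term project 56.5 × 0.12 = 6.78
  Practicals 51.5 × 0.28 = 14.42
  Reading responses 43.5 × 0.36 = 15.66
Sum = 58.445
58.445 < 60 → F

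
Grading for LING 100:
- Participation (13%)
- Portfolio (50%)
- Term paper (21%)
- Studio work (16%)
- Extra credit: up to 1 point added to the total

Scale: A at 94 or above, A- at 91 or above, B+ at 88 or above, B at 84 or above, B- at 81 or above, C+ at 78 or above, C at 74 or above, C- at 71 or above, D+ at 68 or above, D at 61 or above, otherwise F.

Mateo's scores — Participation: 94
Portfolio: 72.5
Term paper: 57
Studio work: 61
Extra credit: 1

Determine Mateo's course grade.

C-

Weighted total:
  Participation 94 × 0.13 = 12.22
  Portfolio 72.5 × 0.5 = 36.25
  Term paper 57 × 0.21 = 11.97
  Studio work 61 × 0.16 = 9.76
Sum = 70.2
Extra credit: 70.2 + 1 = 71.2
71.2 is ≥ 71 and < 74 → C-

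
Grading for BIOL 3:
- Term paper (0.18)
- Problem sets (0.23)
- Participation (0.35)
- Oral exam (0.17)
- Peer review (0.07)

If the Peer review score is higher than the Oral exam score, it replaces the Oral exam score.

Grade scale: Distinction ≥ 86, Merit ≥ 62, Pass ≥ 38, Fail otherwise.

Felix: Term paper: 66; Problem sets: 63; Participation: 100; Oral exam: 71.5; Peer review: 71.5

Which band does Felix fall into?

Merit

Peer review (71.5) ≤ Oral exam (71.5), so Oral exam stays at 71.5.
Weighted total:
  Term paper 66 × 0.18 = 11.88
  Problem sets 63 × 0.23 = 14.49
  Participation 100 × 0.35 = 35
  Oral exam 71.5 × 0.17 = 12.155
  Peer review 71.5 × 0.07 = 5.005
Sum = 78.53
78.53 is ≥ 62 and < 86 → Merit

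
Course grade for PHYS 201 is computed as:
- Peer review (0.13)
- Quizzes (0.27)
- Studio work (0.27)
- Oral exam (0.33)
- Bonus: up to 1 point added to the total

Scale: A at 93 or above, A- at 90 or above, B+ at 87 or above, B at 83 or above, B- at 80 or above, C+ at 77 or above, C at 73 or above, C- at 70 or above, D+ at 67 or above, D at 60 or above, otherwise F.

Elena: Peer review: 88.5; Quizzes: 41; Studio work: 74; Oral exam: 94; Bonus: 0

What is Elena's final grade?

Weighted total:
  Peer review 88.5 × 0.13 = 11.505
  Quizzes 41 × 0.27 = 11.07
  Studio work 74 × 0.27 = 19.98
  Oral exam 94 × 0.33 = 31.02
Sum = 73.575
Bonus: 73.575 + 0 = 73.575
73.575 is ≥ 73 and < 77 → C

C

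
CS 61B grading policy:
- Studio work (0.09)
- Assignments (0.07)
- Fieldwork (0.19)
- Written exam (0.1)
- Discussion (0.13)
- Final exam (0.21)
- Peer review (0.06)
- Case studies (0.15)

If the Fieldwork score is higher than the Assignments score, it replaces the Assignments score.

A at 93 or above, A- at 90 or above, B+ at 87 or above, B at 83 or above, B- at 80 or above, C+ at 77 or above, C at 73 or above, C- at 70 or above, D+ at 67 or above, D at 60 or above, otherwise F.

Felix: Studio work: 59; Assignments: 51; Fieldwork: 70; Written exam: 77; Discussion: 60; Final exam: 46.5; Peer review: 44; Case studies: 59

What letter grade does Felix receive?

Fieldwork (70) > Assignments (51), so Assignments counts as 70.
Weighted total:
  Studio work 59 × 0.09 = 5.31
  Assignments 70 × 0.07 = 4.9
  Fieldwork 70 × 0.19 = 13.3
  Written exam 77 × 0.1 = 7.7
  Discussion 60 × 0.13 = 7.8
  Final exam 46.5 × 0.21 = 9.765
  Peer review 44 × 0.06 = 2.64
  Case studies 59 × 0.15 = 8.85
Sum = 60.265
60.265 is ≥ 60 and < 67 → D

D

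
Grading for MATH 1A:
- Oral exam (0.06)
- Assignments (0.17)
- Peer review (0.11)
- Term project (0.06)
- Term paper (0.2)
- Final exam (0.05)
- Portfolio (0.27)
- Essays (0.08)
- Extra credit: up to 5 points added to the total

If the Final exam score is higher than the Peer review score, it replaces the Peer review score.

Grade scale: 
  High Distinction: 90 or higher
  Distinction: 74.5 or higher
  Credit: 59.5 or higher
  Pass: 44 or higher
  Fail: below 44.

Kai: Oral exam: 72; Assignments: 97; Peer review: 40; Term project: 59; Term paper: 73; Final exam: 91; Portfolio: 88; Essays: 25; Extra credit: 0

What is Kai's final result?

Final exam (91) > Peer review (40), so Peer review counts as 91.
Weighted total:
  Oral exam 72 × 0.06 = 4.32
  Assignments 97 × 0.17 = 16.49
  Peer review 91 × 0.11 = 10.01
  Term project 59 × 0.06 = 3.54
  Term paper 73 × 0.2 = 14.6
  Final exam 91 × 0.05 = 4.55
  Portfolio 88 × 0.27 = 23.76
  Essays 25 × 0.08 = 2
Sum = 79.27
Extra credit: 79.27 + 0 = 79.27
79.27 is ≥ 74.5 and < 90 → Distinction

Distinction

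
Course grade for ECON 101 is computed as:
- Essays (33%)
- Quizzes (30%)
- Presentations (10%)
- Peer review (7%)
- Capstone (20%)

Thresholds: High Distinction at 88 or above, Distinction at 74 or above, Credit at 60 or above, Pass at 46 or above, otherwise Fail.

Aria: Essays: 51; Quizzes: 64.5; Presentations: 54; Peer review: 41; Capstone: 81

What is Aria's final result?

Credit

Weighted total:
  Essays 51 × 0.33 = 16.83
  Quizzes 64.5 × 0.3 = 19.35
  Presentations 54 × 0.1 = 5.4
  Peer review 41 × 0.07 = 2.87
  Capstone 81 × 0.2 = 16.2
Sum = 60.65
60.65 is ≥ 60 and < 74 → Credit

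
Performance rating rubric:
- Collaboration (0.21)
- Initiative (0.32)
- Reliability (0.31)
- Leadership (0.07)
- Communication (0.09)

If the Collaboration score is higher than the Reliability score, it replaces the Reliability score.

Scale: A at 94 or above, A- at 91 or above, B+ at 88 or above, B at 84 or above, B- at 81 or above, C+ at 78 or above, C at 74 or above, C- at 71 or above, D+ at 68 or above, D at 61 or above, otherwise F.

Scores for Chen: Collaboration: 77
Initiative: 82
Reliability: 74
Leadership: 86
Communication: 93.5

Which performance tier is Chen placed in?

C+

Collaboration (77) > Reliability (74), so Reliability counts as 77.
Weighted total:
  Collaboration 77 × 0.21 = 16.17
  Initiative 82 × 0.32 = 26.24
  Reliability 77 × 0.31 = 23.87
  Leadership 86 × 0.07 = 6.02
  Communication 93.5 × 0.09 = 8.415
Sum = 80.715
80.715 is ≥ 78 and < 81 → C+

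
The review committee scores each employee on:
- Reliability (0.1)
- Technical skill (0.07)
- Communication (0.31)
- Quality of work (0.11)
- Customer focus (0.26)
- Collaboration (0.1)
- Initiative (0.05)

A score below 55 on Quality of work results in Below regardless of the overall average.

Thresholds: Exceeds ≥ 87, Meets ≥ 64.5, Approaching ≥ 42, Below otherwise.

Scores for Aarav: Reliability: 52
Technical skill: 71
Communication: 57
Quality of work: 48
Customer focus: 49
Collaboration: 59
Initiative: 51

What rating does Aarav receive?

Quality of work score 48 < 55: minimum not met.
Weighted total:
  Reliability 52 × 0.1 = 5.2
  Technical skill 71 × 0.07 = 4.97
  Communication 57 × 0.31 = 17.67
  Quality of work 48 × 0.11 = 5.28
  Customer focus 49 × 0.26 = 12.74
  Collaboration 59 × 0.1 = 5.9
  Initiative 51 × 0.05 = 2.55
Sum = 54.31
Because the Quality of work minimum was not met, the result is Below.

Below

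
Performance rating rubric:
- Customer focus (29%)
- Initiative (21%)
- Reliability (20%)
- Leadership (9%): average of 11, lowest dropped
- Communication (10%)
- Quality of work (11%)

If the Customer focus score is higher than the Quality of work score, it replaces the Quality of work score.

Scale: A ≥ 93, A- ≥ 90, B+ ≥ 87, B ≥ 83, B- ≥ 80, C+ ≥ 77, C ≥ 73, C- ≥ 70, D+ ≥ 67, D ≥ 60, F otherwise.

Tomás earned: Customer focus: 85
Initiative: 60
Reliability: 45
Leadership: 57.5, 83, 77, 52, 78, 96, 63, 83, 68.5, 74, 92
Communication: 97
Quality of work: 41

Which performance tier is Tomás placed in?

C-

Leadership: drop 52 → average of remaining 10 = 772/10 = 77.2
Customer focus (85) > Quality of work (41), so Quality of work counts as 85.
Weighted total:
  Customer focus 85 × 0.29 = 24.65
  Initiative 60 × 0.21 = 12.6
  Reliability 45 × 0.2 = 9
  Leadership 77.2 × 0.09 = 6.948
  Communication 97 × 0.1 = 9.7
  Quality of work 85 × 0.11 = 9.35
Sum = 72.248
72.248 is ≥ 70 and < 73 → C-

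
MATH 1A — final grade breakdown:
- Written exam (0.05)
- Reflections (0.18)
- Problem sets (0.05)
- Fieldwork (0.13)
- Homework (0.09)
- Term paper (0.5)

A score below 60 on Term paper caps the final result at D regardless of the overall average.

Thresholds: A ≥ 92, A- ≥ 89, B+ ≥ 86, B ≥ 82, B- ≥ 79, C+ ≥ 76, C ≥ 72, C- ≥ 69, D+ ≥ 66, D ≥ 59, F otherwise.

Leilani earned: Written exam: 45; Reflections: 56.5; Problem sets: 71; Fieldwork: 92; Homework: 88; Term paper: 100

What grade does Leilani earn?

B

Term paper score 100 ≥ 60: minimum met.
Weighted total:
  Written exam 45 × 0.05 = 2.25
  Reflections 56.5 × 0.18 = 10.17
  Problem sets 71 × 0.05 = 3.55
  Fieldwork 92 × 0.13 = 11.96
  Homework 88 × 0.09 = 7.92
  Term paper 100 × 0.5 = 50
Sum = 85.85
85.85 is ≥ 82 and < 86 → B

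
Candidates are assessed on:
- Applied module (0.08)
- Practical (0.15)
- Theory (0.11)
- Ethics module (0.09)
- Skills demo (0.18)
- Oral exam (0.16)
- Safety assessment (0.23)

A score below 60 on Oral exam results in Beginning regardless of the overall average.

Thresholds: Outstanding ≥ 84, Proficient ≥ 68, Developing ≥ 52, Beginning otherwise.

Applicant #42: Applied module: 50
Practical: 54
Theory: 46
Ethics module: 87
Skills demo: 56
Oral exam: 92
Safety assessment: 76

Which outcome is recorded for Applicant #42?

Developing

Oral exam score 92 ≥ 60: minimum met.
Weighted total:
  Applied module 50 × 0.08 = 4
  Practical 54 × 0.15 = 8.1
  Theory 46 × 0.11 = 5.06
  Ethics module 87 × 0.09 = 7.83
  Skills demo 56 × 0.18 = 10.08
  Oral exam 92 × 0.16 = 14.72
  Safety assessment 76 × 0.23 = 17.48
Sum = 67.27
67.27 is ≥ 52 and < 68 → Developing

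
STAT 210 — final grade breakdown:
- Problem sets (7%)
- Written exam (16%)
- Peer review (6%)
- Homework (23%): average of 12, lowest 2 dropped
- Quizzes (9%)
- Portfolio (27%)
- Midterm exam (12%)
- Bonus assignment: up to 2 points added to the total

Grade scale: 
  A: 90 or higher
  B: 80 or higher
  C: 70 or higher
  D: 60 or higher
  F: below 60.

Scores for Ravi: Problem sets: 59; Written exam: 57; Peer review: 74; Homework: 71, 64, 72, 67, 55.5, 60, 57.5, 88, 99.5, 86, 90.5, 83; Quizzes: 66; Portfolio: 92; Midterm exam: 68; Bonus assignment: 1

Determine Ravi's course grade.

Homework: drop 55.5, 57.5 → average of remaining 10 = 781/10 = 78.1
Weighted total:
  Problem sets 59 × 0.07 = 4.13
  Written exam 57 × 0.16 = 9.12
  Peer review 74 × 0.06 = 4.44
  Homework 78.1 × 0.23 = 17.963
  Quizzes 66 × 0.09 = 5.94
  Portfolio 92 × 0.27 = 24.84
  Midterm exam 68 × 0.12 = 8.16
Sum = 74.593
Bonus assignment: 74.593 + 1 = 75.593
75.593 is ≥ 70 and < 80 → C

C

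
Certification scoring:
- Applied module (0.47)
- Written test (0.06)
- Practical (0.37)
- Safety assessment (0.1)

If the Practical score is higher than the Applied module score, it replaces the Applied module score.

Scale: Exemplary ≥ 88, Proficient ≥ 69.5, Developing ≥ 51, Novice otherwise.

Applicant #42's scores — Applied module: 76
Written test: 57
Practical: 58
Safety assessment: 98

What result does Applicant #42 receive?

Proficient

Practical (58) ≤ Applied module (76), so Applied module stays at 76.
Weighted total:
  Applied module 76 × 0.47 = 35.72
  Written test 57 × 0.06 = 3.42
  Practical 58 × 0.37 = 21.46
  Safety assessment 98 × 0.1 = 9.8
Sum = 70.4
70.4 is ≥ 69.5 and < 88 → Proficient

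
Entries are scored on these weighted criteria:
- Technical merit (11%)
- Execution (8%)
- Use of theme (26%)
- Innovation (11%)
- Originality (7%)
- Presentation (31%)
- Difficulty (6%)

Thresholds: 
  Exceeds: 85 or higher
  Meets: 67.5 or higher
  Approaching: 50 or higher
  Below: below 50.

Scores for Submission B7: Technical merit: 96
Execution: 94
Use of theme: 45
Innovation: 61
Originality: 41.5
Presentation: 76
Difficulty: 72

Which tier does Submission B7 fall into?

Weighted total:
  Technical merit 96 × 0.11 = 10.56
  Execution 94 × 0.08 = 7.52
  Use of theme 45 × 0.26 = 11.7
  Innovation 61 × 0.11 = 6.71
  Originality 41.5 × 0.07 = 2.905
  Presentation 76 × 0.31 = 23.56
  Difficulty 72 × 0.06 = 4.32
Sum = 67.275
67.275 is ≥ 50 and < 67.5 → Approaching

Approaching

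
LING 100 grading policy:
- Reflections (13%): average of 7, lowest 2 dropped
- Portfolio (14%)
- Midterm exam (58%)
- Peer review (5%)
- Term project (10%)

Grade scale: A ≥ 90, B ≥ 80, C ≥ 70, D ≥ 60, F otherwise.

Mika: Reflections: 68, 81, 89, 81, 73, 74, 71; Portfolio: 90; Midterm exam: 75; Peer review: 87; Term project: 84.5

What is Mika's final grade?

C

Reflections: drop 68, 71 → average of remaining 5 = 398/5 = 79.6
Weighted total:
  Reflections 79.6 × 0.13 = 10.348
  Portfolio 90 × 0.14 = 12.6
  Midterm exam 75 × 0.58 = 43.5
  Peer review 87 × 0.05 = 4.35
  Term project 84.5 × 0.1 = 8.45
Sum = 79.248
79.248 is ≥ 70 and < 80 → C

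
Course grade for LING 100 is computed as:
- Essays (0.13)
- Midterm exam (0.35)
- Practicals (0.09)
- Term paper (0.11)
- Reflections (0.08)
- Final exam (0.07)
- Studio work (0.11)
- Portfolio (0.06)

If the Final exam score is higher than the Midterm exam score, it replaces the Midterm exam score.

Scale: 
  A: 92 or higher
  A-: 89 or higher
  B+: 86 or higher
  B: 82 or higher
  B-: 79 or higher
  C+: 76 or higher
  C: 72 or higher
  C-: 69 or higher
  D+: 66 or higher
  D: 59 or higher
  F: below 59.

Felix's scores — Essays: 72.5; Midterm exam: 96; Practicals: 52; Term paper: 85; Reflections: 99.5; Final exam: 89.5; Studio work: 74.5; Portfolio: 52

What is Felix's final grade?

Final exam (89.5) ≤ Midterm exam (96), so Midterm exam stays at 96.
Weighted total:
  Essays 72.5 × 0.13 = 9.425
  Midterm exam 96 × 0.35 = 33.6
  Practicals 52 × 0.09 = 4.68
  Term paper 85 × 0.11 = 9.35
  Reflections 99.5 × 0.08 = 7.96
  Final exam 89.5 × 0.07 = 6.265
  Studio work 74.5 × 0.11 = 8.195
  Portfolio 52 × 0.06 = 3.12
Sum = 82.595
82.595 is ≥ 82 and < 86 → B

B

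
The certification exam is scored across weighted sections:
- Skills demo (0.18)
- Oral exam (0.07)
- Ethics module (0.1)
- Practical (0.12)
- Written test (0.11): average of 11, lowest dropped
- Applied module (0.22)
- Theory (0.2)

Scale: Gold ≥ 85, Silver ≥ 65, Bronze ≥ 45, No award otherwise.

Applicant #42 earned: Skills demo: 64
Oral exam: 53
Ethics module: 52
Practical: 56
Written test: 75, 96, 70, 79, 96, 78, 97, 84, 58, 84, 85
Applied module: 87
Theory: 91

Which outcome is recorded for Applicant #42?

Silver

Written test: drop 58 → average of remaining 10 = 844/10 = 84.4
Weighted total:
  Skills demo 64 × 0.18 = 11.52
  Oral exam 53 × 0.07 = 3.71
  Ethics module 52 × 0.1 = 5.2
  Practical 56 × 0.12 = 6.72
  Written test 84.4 × 0.11 = 9.284
  Applied module 87 × 0.22 = 19.14
  Theory 91 × 0.2 = 18.2
Sum = 73.774
73.774 is ≥ 65 and < 85 → Silver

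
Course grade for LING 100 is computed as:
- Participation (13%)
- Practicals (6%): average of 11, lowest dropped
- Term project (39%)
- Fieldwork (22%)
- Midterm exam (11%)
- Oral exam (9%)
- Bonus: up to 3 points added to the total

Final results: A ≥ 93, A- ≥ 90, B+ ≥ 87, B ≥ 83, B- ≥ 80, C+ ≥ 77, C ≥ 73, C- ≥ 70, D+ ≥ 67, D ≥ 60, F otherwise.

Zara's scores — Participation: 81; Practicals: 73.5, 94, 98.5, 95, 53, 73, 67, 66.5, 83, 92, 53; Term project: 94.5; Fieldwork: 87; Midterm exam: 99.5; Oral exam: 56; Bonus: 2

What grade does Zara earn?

B+

Practicals: drop 53 → average of remaining 10 = 795.5/10 = 79.55
Weighted total:
  Participation 81 × 0.13 = 10.53
  Practicals 79.55 × 0.06 = 4.773
  Term project 94.5 × 0.39 = 36.855
  Fieldwork 87 × 0.22 = 19.14
  Midterm exam 99.5 × 0.11 = 10.945
  Oral exam 56 × 0.09 = 5.04
Sum = 87.283
Bonus: 87.283 + 2 = 89.283
89.283 is ≥ 87 and < 90 → B+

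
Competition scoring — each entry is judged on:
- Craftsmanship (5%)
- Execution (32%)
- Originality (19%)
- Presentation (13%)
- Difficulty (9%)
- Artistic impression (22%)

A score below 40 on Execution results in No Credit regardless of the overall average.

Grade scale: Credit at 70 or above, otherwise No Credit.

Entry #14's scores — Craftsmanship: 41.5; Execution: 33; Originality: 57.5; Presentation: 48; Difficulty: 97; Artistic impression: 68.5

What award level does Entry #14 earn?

No Credit

Execution score 33 < 40: minimum not met.
Weighted total:
  Craftsmanship 41.5 × 0.05 = 2.075
  Execution 33 × 0.32 = 10.56
  Originality 57.5 × 0.19 = 10.925
  Presentation 48 × 0.13 = 6.24
  Difficulty 97 × 0.09 = 8.73
  Artistic impression 68.5 × 0.22 = 15.07
Sum = 53.6
Because the Execution minimum was not met, the result is No Credit.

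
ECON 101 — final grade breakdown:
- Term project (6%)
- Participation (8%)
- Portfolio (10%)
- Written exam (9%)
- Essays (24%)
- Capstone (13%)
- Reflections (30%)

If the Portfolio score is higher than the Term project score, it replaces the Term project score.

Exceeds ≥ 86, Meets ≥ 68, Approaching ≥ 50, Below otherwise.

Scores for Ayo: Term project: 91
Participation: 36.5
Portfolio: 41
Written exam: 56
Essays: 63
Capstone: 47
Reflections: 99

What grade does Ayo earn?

Portfolio (41) ≤ Term project (91), so Term project stays at 91.
Weighted total:
  Term project 91 × 0.06 = 5.46
  Participation 36.5 × 0.08 = 2.92
  Portfolio 41 × 0.1 = 4.1
  Written exam 56 × 0.09 = 5.04
  Essays 63 × 0.24 = 15.12
  Capstone 47 × 0.13 = 6.11
  Reflections 99 × 0.3 = 29.7
Sum = 68.45
68.45 is ≥ 68 and < 86 → Meets

Meets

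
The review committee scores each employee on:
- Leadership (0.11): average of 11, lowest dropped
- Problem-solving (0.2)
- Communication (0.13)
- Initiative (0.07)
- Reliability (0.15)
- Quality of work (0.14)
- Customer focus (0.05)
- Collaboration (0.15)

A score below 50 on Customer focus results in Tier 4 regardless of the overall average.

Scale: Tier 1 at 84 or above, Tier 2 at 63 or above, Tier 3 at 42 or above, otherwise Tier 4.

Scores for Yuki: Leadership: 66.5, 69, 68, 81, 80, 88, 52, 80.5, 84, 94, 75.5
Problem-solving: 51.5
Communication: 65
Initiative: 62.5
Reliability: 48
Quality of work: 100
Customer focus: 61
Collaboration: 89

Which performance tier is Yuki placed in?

Leadership: drop 52 → average of remaining 10 = 786.5/10 = 78.65
Customer focus score 61 ≥ 50: minimum met.
Weighted total:
  Leadership 78.65 × 0.11 = 8.6515
  Problem-solving 51.5 × 0.2 = 10.3
  Communication 65 × 0.13 = 8.45
  Initiative 62.5 × 0.07 = 4.375
  Reliability 48 × 0.15 = 7.2
  Quality of work 100 × 0.14 = 14
  Customer focus 61 × 0.05 = 3.05
  Collaboration 89 × 0.15 = 13.35
Sum = 69.3765
69.3765 is ≥ 63 and < 84 → Tier 2

Tier 2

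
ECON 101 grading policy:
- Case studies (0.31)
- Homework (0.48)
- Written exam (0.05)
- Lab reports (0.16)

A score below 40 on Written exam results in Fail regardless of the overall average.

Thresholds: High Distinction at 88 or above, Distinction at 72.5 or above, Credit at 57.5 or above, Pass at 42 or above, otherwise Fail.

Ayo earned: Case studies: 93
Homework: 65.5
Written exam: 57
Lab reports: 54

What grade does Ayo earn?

Credit

Written exam score 57 ≥ 40: minimum met.
Weighted total:
  Case studies 93 × 0.31 = 28.83
  Homework 65.5 × 0.48 = 31.44
  Written exam 57 × 0.05 = 2.85
  Lab reports 54 × 0.16 = 8.64
Sum = 71.76
71.76 is ≥ 57.5 and < 72.5 → Credit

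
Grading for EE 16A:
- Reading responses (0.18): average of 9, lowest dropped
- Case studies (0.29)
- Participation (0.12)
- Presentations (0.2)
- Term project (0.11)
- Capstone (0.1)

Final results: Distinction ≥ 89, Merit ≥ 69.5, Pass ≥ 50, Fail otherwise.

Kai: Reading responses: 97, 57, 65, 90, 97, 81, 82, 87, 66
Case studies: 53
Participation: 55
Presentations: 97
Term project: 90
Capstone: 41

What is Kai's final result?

Merit

Reading responses: drop 57 → average of remaining 8 = 665/8 = 83.125
Weighted total:
  Reading responses 83.125 × 0.18 = 14.9625
  Case studies 53 × 0.29 = 15.37
  Participation 55 × 0.12 = 6.6
  Presentations 97 × 0.2 = 19.4
  Term project 90 × 0.11 = 9.9
  Capstone 41 × 0.1 = 4.1
Sum = 70.3325
70.3325 is ≥ 69.5 and < 89 → Merit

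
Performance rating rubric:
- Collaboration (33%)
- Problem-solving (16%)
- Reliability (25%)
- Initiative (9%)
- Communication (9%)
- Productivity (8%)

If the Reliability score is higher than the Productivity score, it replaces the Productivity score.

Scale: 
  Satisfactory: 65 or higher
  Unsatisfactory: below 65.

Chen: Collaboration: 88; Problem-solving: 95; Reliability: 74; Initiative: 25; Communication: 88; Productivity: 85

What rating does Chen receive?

Satisfactory

Reliability (74) ≤ Productivity (85), so Productivity stays at 85.
Weighted total:
  Collaboration 88 × 0.33 = 29.04
  Problem-solving 95 × 0.16 = 15.2
  Reliability 74 × 0.25 = 18.5
  Initiative 25 × 0.09 = 2.25
  Communication 88 × 0.09 = 7.92
  Productivity 85 × 0.08 = 6.8
Sum = 79.71
79.71 ≥ 65 → Satisfactory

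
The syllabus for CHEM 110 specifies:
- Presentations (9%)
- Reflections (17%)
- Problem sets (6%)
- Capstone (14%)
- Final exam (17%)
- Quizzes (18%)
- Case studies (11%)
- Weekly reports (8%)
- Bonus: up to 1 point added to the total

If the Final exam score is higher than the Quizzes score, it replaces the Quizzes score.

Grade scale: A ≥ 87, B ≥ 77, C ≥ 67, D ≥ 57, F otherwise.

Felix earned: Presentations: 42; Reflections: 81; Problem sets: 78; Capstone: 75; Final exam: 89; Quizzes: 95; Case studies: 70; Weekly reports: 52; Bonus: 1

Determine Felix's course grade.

Final exam (89) ≤ Quizzes (95), so Quizzes stays at 95.
Weighted total:
  Presentations 42 × 0.09 = 3.78
  Reflections 81 × 0.17 = 13.77
  Problem sets 78 × 0.06 = 4.68
  Capstone 75 × 0.14 = 10.5
  Final exam 89 × 0.17 = 15.13
  Quizzes 95 × 0.18 = 17.1
  Case studies 70 × 0.11 = 7.7
  Weekly reports 52 × 0.08 = 4.16
Sum = 76.82
Bonus: 76.82 + 1 = 77.82
77.82 is ≥ 77 and < 87 → B

B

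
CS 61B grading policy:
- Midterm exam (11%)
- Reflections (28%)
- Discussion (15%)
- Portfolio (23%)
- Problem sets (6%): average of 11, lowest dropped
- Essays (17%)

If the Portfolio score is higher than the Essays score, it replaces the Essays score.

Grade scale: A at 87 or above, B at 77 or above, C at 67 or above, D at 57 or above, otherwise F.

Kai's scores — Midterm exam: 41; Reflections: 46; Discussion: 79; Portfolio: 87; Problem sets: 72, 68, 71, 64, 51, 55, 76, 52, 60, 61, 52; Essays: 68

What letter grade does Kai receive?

Problem sets: drop 51 → average of remaining 10 = 631/10 = 63.1
Portfolio (87) > Essays (68), so Essays counts as 87.
Weighted total:
  Midterm exam 41 × 0.11 = 4.51
  Reflections 46 × 0.28 = 12.88
  Discussion 79 × 0.15 = 11.85
  Portfolio 87 × 0.23 = 20.01
  Problem sets 63.1 × 0.06 = 3.786
  Essays 87 × 0.17 = 14.79
Sum = 67.826
67.826 is ≥ 67 and < 77 → C

C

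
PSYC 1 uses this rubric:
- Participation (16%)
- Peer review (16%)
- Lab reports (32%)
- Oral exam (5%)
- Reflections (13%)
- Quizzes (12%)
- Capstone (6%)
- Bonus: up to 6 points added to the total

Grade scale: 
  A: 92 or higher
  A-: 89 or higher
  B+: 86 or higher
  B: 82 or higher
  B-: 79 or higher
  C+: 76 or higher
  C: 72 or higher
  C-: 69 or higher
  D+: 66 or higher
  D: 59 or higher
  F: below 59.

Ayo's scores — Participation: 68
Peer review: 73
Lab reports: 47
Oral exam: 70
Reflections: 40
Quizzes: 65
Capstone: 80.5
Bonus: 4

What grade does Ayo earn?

D

Weighted total:
  Participation 68 × 0.16 = 10.88
  Peer review 73 × 0.16 = 11.68
  Lab reports 47 × 0.32 = 15.04
  Oral exam 70 × 0.05 = 3.5
  Reflections 40 × 0.13 = 5.2
  Quizzes 65 × 0.12 = 7.8
  Capstone 80.5 × 0.06 = 4.83
Sum = 58.93
Bonus: 58.93 + 4 = 62.93
62.93 is ≥ 59 and < 66 → D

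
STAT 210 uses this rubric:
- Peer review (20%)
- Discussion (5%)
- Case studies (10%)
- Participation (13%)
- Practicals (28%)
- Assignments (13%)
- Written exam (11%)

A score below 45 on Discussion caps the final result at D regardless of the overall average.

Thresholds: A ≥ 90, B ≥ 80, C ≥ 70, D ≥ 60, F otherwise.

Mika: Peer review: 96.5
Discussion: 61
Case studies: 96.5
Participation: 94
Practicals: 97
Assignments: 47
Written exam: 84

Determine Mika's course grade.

B

Discussion score 61 ≥ 45: minimum met.
Weighted total:
  Peer review 96.5 × 0.2 = 19.3
  Discussion 61 × 0.05 = 3.05
  Case studies 96.5 × 0.1 = 9.65
  Participation 94 × 0.13 = 12.22
  Practicals 97 × 0.28 = 27.16
  Assignments 47 × 0.13 = 6.11
  Written exam 84 × 0.11 = 9.24
Sum = 86.73
86.73 is ≥ 80 and < 90 → B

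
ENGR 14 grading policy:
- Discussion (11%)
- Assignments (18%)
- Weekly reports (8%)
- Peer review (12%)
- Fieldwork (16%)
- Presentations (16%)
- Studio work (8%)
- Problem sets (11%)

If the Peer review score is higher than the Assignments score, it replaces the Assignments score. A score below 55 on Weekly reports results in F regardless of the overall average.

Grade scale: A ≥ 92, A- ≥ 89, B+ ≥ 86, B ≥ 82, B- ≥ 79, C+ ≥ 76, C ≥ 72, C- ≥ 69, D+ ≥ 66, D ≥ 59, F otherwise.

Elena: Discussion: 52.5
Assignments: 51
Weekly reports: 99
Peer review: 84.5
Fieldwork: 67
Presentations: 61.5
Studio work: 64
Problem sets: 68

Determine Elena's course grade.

Peer review (84.5) > Assignments (51), so Assignments counts as 84.5.
Weekly reports score 99 ≥ 55: minimum met.
Weighted total:
  Discussion 52.5 × 0.11 = 5.775
  Assignments 84.5 × 0.18 = 15.21
  Weekly reports 99 × 0.08 = 7.92
  Peer review 84.5 × 0.12 = 10.14
  Fieldwork 67 × 0.16 = 10.72
  Presentations 61.5 × 0.16 = 9.84
  Studio work 64 × 0.08 = 5.12
  Problem sets 68 × 0.11 = 7.48
Sum = 72.205
72.205 is ≥ 72 and < 76 → C

C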